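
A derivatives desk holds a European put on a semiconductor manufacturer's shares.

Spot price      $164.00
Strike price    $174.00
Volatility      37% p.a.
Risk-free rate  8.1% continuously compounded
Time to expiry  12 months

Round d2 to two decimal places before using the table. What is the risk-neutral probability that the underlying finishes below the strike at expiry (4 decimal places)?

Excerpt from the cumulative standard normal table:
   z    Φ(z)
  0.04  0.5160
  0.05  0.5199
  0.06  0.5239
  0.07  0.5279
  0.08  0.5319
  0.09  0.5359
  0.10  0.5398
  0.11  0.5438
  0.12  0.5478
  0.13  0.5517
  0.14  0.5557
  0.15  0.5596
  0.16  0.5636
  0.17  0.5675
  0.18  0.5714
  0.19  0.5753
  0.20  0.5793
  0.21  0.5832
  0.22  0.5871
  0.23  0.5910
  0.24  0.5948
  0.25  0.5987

0.5517

T = 1;  σ√T = 0.3700
d₁ = [ln(164/174) + (0.081 + ½·0.37²)·1] / (σ√T) = (-0.0592 + 0.1494) / 0.3700 = 0.2439 which rounds to 0.24
d₂ = 0.2439 − 0.3700 = -0.1261 which rounds to -0.13
Risk-neutral Pr[S_T < K] = N(−d₂) = N(0.13) = 0.5517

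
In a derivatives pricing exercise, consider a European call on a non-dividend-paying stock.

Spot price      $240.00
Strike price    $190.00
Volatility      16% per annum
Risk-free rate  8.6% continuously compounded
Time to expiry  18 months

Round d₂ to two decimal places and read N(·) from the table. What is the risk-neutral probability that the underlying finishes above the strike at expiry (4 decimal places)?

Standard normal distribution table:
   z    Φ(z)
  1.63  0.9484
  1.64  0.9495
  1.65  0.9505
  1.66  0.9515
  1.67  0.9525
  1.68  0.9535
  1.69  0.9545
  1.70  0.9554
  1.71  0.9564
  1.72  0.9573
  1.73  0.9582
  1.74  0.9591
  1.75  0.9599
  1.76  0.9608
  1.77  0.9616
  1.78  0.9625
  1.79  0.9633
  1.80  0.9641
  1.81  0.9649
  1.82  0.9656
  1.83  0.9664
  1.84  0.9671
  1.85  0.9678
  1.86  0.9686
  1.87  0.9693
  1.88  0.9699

0.9599

σ√T = 0.16·√1.5 = 0.1960
d₁ = [ln(240/190) + (0.086 + 0.16²/2)·1.5] / 0.1960 = [0.2336 + 0.1482] / 0.1960 = 1.9484 ≈ 1.95
d₂ = d₁ − σ√T = 1.9484 − 0.1960 = 1.7525 ≈ 1.75
Risk-neutral Pr[S_T > K] = N(d₂) = N(1.75) = 0.9599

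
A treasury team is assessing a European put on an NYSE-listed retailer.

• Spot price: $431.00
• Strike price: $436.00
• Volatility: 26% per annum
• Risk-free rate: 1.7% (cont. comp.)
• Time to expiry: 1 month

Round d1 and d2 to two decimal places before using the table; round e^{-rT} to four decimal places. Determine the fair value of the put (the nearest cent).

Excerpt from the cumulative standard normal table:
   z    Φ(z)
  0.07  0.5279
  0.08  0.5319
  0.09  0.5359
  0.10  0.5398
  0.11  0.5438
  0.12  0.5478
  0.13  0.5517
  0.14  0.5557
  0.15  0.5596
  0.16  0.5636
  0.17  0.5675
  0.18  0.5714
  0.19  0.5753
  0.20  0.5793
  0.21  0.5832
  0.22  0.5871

σ√T = 0.26 × 0.2887 = 0.0751
d₁ = [ln(431/436) + (0.017 + 0.26²/2)·0.08333] / 0.0751 = [-0.0115 + 0.0042] / 0.0751 = -0.0973 which rounds to -0.10
d₂ = d₁ − σ√T = -0.0973 − 0.0751 = -0.1723 which rounds to -0.17
exp(−rT) = exp(−0.017·0.08333) = 0.9986
N(−d₂) = N(0.17) = 0.5675;  N(−d₁) = N(0.10) = 0.5398
P = 436·0.9986·0.5675 − 431·0.5398 = 247.0836 − 232.6538 = 14.4298

$14.43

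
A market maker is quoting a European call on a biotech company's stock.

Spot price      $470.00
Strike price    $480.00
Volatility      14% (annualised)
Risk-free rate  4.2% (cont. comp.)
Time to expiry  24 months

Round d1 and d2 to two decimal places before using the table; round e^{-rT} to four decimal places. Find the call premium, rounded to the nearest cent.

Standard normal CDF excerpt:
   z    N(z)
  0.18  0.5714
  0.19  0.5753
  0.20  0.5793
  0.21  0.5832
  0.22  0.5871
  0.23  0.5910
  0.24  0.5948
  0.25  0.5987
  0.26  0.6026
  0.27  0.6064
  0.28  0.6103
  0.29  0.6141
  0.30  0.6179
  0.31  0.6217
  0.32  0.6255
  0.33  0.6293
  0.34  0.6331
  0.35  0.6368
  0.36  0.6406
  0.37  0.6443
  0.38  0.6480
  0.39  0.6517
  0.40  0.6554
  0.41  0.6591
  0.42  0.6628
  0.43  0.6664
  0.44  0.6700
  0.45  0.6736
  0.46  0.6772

$52.42

σ√T = 0.14 × 1.4142 = 0.1980
ln(S/K) + (r + σ²/2)T = ln(470/480) + (0.042 + 0.14²/2)·2 = -0.0211 + 0.1036 = 0.0825
d₁ = 0.0825 / 0.1980 = 0.4169 → 0.42
d₂ = d₁ − σ√T = 0.4169 − 0.1980 = 0.2189 → 0.22
exp(−rT) = exp(−0.042·2) = 0.9194
C = 470·N(0.42) − 480·0.9194·N(0.22) = 470·0.6628 − 480·0.9194·0.5871 = 311.5160 − 259.0943 = 52.4217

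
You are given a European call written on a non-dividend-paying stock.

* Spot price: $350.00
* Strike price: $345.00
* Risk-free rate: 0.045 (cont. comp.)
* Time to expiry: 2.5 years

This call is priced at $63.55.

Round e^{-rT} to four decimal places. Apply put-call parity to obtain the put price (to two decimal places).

e^(−rT) = e^(−0.045·2.5) = 0.8936
Put-call parity: C − P = S − K·e^(−rT) = 350 − 345·0.8936 = 350 − 308.2920 = 41.7080
P = C − (C − P) = 63.55 − (41.7080) = 21.8420

$21.84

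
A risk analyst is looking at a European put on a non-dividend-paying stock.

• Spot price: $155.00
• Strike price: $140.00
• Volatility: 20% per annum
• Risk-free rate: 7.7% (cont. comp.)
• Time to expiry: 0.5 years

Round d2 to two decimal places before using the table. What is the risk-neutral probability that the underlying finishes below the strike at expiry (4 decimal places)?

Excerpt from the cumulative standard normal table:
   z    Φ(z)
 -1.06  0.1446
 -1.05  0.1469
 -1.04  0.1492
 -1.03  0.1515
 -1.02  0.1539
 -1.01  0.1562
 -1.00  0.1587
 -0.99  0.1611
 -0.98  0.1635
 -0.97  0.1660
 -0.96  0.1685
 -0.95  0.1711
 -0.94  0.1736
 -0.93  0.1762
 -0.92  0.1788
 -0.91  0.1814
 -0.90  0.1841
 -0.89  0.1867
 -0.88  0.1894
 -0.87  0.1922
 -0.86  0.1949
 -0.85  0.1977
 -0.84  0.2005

0.1788

T = 0.5;  σ√T = 0.1414
d₁ = [ln(155/140) + (0.077 + ½·0.2²)·0.5] / (σ√T) = (0.1018 + 0.0485) / 0.1414 = 1.0627 → 1.06
d₂ = 1.0627 − 0.1414 = 0.9212 → 0.92
Risk-neutral Pr[S_T < K] = N(−d₂) = N(-0.92) = 0.1788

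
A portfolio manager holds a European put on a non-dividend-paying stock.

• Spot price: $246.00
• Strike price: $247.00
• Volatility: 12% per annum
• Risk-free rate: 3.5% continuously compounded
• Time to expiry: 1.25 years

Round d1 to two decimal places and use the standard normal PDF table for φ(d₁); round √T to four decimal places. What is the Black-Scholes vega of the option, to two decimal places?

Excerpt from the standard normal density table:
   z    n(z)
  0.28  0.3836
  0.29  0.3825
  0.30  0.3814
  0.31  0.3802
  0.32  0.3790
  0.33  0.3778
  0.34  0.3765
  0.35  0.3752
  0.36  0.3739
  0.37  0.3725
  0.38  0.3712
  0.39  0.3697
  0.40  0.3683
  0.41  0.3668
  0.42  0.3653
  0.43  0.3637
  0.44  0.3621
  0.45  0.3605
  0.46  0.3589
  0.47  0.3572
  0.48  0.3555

102.83

T = 1.25;  σ√T = 0.1342
d₁ = [ln(246/247) + (0.035 + 0.12²/2)·1.25] / 0.1342 = [-0.0041 + 0.0528] / 0.1342 = 0.3629 ⇒ 0.36
√T = √1.25 = 1.1180
φ(d₁) = φ(0.36) = 0.3739
vega = S·φ(d₁)·√T = 246·0.3739·1.1180 = 102.8330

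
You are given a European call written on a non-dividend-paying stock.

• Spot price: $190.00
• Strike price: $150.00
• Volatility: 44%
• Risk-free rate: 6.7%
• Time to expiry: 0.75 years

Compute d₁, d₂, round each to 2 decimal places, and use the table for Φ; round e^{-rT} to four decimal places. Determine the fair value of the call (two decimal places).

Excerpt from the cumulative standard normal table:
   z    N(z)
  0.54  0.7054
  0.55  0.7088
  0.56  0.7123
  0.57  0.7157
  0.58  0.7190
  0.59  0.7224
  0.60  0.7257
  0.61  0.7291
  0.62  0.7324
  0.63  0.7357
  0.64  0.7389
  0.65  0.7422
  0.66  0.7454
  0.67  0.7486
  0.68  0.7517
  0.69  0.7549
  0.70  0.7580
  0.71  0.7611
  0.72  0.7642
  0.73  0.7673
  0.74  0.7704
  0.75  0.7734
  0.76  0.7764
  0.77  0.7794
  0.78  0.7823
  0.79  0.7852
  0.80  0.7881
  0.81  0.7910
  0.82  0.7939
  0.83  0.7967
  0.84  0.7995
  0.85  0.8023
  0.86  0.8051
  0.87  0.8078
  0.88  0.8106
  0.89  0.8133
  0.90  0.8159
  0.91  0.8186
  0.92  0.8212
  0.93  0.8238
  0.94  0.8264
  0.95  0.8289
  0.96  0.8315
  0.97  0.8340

$55.41

σ√T = 0.44·√0.75 = 0.3811
d₁ = [ln(190/150) + (0.067 + 0.44²/2)·0.75] / 0.3811 = [0.2364 + 0.1229] / 0.3811 = 0.9428 ≈ 0.94
d₂ = d₁ − σ√T = 0.9428 − 0.3811 = 0.5617 ≈ 0.56
e^(−rT) = e^(−0.067·0.75) = 0.9510
N(d₁) = N(0.94) = 0.8264;  N(d₂) = N(0.56) = 0.7123
C = 190·0.8264 − 150·0.9510·0.7123 = 157.0160 − 101.6096 = 55.4064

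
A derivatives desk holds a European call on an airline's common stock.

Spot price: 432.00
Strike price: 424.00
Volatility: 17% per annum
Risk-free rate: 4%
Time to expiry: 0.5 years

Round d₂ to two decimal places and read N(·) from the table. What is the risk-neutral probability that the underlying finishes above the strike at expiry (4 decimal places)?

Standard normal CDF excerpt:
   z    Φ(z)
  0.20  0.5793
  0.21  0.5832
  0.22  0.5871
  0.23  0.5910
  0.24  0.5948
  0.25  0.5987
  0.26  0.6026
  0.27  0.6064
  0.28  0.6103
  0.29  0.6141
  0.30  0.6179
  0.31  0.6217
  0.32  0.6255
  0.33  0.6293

σ√T = 0.17 × 0.7071 = 0.1202
ln(S/K) + (r + σ²/2)T = ln(432/424) + (0.04 + 0.17²/2)·0.5 = 0.0187 + 0.0272 = 0.0459
d₁ = 0.0459 / 0.1202 = 0.3820 ≈ 0.38
d₂ = d₁ − σ√T = 0.3820 − 0.1202 = 0.2618 ≈ 0.26
Risk-neutral Pr[S_T > K] = N(d₂) = N(0.26) = 0.6026

0.6026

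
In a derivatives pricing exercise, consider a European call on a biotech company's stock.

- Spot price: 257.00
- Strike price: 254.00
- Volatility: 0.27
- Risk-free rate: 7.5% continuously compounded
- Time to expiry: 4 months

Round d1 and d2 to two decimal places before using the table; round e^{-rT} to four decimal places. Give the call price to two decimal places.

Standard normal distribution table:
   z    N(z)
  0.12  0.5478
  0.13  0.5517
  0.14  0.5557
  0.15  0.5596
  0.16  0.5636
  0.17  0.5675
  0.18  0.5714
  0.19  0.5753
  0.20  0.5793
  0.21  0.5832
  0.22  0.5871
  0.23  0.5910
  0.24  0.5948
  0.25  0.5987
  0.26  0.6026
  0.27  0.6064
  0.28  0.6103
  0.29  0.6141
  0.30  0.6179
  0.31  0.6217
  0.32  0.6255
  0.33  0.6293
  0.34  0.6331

σ√T = 0.27·√0.3333 = 0.1559
d₁ = [ln(257/254) + (0.075 + ½·0.27²)·0.3333] / (σ√T) = (0.0117 + 0.0371) / 0.1559 = 0.3136 ≈ 0.31
d₂ = 0.3136 − 0.1559 = 0.1578 ≈ 0.16
exp(−rT) = exp(−0.075·0.3333) = 0.9753
C = 257·N(0.31) − 254·0.9753·N(0.16) = 257·0.6217 − 254·0.9753·0.5636 = 159.7769 − 139.6185 = 20.1584

20.16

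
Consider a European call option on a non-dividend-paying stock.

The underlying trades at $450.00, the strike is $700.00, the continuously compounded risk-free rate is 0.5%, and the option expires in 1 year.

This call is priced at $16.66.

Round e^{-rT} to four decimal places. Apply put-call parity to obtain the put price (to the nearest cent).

$263.16

e^(−rT) = e^(−0.005·1) = 0.9950
Put-call parity: C − P = S − K·e^(−rT) = 450 − 700·0.9950 = 450 − 696.5000 = -246.5000
P = C − (C − P) = 16.66 − (-246.5000) = 263.1600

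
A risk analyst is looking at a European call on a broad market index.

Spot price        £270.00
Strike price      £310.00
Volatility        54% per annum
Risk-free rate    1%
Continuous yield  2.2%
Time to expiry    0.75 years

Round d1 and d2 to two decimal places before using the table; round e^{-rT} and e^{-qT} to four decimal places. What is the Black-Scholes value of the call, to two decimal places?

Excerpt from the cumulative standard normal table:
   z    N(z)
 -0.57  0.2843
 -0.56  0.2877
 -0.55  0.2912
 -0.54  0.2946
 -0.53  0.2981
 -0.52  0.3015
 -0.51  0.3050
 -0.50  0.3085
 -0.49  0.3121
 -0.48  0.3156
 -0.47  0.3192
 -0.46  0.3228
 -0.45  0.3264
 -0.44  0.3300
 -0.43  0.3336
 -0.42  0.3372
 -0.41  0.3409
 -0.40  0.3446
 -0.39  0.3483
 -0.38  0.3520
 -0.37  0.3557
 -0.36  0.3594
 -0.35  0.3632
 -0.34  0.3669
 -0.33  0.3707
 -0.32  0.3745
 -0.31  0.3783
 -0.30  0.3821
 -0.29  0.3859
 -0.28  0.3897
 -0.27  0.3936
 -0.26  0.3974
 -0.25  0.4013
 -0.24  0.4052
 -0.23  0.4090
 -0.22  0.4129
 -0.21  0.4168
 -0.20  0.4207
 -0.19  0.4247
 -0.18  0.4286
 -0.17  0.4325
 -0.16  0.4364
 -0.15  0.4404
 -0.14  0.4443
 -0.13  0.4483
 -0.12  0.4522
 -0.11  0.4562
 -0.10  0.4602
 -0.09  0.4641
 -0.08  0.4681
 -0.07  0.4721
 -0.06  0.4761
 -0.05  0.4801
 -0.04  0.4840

£34.72

T = 0.75;  σ√T = 0.4677
d₁ = [ln(270/310) + (0.01 − 0.022 + 0.54²/2)·0.75] / 0.4677 = [-0.1382 + 0.1003] / 0.4677 = -0.0808 → -0.08
d₂ = d₁ − σ√T = -0.0808 − 0.4677 = -0.5485 → -0.55
exp(−qT) = exp(−0.022·0.75) = 0.9836;  exp(−rT) = exp(−0.01·0.75) = 0.9925
N(d₁) = N(-0.08) = 0.4681;  N(d₂) = N(-0.55) = 0.2912
C = 270·0.9836·0.4681 − 310·0.9925·0.2912 = 124.3143 − 89.5950 = 34.7193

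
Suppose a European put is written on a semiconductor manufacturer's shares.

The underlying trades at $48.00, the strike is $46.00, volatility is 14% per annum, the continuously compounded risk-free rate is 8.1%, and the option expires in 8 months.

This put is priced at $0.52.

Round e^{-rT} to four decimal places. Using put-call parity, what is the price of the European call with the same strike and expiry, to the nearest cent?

exp(−rT) = exp(−0.081·0.6667) = 0.9474
Put-call parity: C − P = S − K·e^(−rT) = 48 − 46·0.9474 = 48 − 43.5804 = 4.4196
C = P + (C − P) = 0.52 + (4.4196) = 4.9396

$4.94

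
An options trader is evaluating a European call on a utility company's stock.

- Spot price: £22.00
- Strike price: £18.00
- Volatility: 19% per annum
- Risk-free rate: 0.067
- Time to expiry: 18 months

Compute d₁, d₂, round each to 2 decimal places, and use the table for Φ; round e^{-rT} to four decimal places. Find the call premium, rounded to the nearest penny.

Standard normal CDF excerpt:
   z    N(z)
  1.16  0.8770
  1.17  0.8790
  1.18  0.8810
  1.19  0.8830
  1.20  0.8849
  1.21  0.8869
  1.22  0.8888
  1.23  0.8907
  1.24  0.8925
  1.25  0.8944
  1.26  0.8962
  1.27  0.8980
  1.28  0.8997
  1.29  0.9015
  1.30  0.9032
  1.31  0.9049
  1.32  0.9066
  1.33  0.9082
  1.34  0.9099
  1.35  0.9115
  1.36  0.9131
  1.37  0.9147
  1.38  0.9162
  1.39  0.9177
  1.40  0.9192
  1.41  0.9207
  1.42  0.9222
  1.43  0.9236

£5.91

σ√T = 0.19·√1.5 = 0.2327
d₁ = [ln(22/18) + (0.067 + 0.19²/2)·1.5] / 0.2327 = [0.2007 + 0.1276] / 0.2327 = 1.4106 which rounds to 1.41
d₂ = d₁ − σ√T = 1.4106 − 0.2327 = 1.1779 which rounds to 1.18
e^(−rT) = e^(−0.067·1.5) = 0.9044
C = 22·N(1.41) − 18·0.9044·N(1.18) = 22·0.9207 − 18·0.9044·0.8810 = 20.2554 − 14.3420 = 5.9134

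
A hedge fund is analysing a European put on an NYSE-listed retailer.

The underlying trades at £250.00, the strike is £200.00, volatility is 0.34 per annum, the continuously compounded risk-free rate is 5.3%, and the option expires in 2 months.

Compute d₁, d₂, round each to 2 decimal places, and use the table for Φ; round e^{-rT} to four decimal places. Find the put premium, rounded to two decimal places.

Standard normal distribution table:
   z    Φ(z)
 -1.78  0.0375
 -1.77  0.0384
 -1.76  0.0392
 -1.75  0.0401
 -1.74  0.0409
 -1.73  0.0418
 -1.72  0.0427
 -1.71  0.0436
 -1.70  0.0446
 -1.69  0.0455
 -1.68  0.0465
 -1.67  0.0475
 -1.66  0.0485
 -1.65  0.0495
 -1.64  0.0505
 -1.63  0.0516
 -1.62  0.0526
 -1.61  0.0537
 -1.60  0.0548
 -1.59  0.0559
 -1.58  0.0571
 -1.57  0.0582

£0.64

T = 0.1667;  σ√T = 0.1388
d₁ = [ln(250/200) + (0.053 + 0.34²/2)·0.1667] / 0.1388 = [0.2231 + 0.0185] / 0.1388 = 1.7407 ≈ 1.74
d₂ = d₁ − σ√T = 1.7407 − 0.1388 = 1.6018 ≈ 1.60
exp(−rT) = exp(−0.053·0.1667) = 0.9912
N(−d₂) = N(-1.60) = 0.0548;  N(−d₁) = N(-1.74) = 0.0409
P = 200·0.9912·0.0548 − 250·0.0409 = 10.8636 − 10.2250 = 0.6386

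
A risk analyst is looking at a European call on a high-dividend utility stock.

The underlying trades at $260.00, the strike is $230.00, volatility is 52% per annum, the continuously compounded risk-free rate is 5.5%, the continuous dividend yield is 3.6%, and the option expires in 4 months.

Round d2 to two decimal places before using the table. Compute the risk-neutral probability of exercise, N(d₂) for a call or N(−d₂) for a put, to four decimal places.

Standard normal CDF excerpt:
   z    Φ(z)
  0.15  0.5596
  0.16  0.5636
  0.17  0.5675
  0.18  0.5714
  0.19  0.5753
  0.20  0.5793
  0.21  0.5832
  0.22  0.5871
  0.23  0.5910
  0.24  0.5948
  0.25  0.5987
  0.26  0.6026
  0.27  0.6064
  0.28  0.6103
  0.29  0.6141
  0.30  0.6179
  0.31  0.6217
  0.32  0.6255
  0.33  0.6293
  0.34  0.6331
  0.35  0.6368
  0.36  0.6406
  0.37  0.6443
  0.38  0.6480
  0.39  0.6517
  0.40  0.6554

σ√T = 0.52 × 0.5774 = 0.3002
ln(S/K) + (r − q + σ²/2)T = ln(260/230) + (0.055 − 0.036 + 0.52²/2)·0.3333 = 0.1226 + 0.0514 = 0.1740
d₁ = 0.1740 / 0.3002 = 0.5796 → 0.58
d₂ = d₁ − σ√T = 0.5796 − 0.3002 = 0.2794 → 0.28
Risk-neutral Pr[S_T > K] = N(d₂) = N(0.28) = 0.6103

0.6103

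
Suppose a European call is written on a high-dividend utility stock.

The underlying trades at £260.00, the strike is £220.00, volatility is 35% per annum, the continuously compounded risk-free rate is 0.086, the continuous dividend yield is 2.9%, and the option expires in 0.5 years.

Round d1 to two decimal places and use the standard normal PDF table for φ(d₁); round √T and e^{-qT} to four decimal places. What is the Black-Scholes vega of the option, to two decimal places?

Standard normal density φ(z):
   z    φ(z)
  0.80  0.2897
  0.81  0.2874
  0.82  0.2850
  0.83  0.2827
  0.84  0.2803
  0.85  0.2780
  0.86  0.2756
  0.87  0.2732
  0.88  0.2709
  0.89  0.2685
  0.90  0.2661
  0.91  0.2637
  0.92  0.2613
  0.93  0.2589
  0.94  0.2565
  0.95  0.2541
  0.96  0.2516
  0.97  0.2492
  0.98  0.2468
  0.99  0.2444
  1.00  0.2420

σ√T = 0.35·√0.5 = 0.2475
d₁ = [ln(260/220) + (0.086 − 0.029 + ½·0.35²)·0.5] / (σ√T) = (0.1671 + 0.0591) / 0.2475 = 0.9139 which rounds to 0.91
√T = √0.5 = 0.7071
φ(d₁) = φ(0.91) = 0.2637
exp(−qT) = exp(−0.029·0.5) = 0.9856
vega = S·exp(−qT)·φ(d₁)·√T = 260·0.9856·0.2637·0.7071 = 47.7821

47.78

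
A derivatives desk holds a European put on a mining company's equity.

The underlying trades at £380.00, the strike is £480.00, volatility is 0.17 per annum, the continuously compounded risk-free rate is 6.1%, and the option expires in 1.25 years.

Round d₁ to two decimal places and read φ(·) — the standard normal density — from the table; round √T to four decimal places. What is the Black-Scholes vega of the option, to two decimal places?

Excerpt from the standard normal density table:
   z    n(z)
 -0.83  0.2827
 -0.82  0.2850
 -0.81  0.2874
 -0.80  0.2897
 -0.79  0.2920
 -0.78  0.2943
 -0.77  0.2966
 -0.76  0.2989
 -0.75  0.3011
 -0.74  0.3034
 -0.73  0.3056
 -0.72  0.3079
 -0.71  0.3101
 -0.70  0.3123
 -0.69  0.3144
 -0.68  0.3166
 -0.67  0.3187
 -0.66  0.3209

σ√T = 0.17 × 1.1180 = 0.1901
ln(S/K) + (r + σ²/2)T = ln(380/480) + (0.061 + 0.17²/2)·1.25 = -0.2336 + 0.0943 = -0.1393
d₁ = -0.1393 / 0.1901 = -0.7329 ⇒ -0.73
√T = √1.25 = 1.1180
φ(d₁) = φ(-0.73) = 0.3056
vega = S·φ(d₁)·√T = 380·0.3056·1.1180 = 129.8311

129.83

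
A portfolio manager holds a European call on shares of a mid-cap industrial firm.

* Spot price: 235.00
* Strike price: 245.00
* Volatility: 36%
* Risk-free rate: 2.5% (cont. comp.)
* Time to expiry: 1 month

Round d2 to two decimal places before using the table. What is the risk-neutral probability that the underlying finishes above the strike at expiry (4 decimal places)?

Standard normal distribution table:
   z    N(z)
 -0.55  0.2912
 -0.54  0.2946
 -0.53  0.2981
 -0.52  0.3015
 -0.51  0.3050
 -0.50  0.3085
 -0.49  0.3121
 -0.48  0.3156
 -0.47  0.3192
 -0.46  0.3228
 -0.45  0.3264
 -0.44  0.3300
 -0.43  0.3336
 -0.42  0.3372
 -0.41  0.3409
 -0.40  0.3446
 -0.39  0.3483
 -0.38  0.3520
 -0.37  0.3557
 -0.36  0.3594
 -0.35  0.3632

T = 0.08333;  σ√T = 0.1039
d₁ = [ln(235/245) + (0.025 + 0.36²/2)·0.08333] / 0.1039 = [-0.0417 + 0.0075] / 0.1039 = -0.3290 → -0.33
d₂ = d₁ − σ√T = -0.3290 − 0.1039 = -0.4329 → -0.43
Risk-neutral Pr[S_T > K] = N(d₂) = N(-0.43) = 0.3336

0.3336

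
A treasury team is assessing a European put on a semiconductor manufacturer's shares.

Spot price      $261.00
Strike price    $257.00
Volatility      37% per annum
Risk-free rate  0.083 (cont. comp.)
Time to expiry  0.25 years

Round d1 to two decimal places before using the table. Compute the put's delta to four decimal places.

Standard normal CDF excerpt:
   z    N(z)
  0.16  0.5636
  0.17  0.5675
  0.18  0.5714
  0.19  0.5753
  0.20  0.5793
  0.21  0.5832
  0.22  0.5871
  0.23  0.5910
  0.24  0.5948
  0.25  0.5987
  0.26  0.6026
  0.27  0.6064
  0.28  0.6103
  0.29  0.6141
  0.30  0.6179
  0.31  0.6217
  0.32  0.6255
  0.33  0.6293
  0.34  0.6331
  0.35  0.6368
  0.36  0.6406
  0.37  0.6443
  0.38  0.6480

-0.3859

T = 0.25;  σ√T = 0.1850
d₁ = [ln(261/257) + (0.083 + 0.37²/2)·0.25] / 0.1850 = [0.0154 + 0.0379] / 0.1850 = 0.2881 ⇒ 0.29
N(d₁) = N(0.29) = 0.6141
Δ_put = N(d₁) − 1 = 0.6141 − 1 = -0.3859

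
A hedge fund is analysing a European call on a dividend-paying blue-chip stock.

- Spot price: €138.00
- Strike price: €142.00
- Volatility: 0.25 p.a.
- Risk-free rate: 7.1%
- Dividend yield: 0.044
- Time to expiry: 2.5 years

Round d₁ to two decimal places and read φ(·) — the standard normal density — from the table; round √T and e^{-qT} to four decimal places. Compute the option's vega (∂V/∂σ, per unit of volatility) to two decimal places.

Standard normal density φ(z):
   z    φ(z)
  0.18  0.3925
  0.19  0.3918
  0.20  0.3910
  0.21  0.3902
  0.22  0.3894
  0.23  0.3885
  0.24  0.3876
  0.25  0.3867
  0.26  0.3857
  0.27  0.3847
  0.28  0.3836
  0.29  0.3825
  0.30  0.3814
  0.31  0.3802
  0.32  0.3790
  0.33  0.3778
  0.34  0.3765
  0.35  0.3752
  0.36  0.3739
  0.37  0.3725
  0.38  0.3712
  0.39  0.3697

σ√T = 0.25·√2.5 = 0.3953
d₁ = [ln(138/142) + (0.071 − 0.044 + 0.25²/2)·2.5] / 0.3953 = [-0.0286 + 0.1456] / 0.3953 = 0.2961 ≈ 0.30
√T = √2.5 = 1.5811
φ(d₁) = φ(0.30) = 0.3814
exp(−qT) = exp(−0.044·2.5) = 0.8958
vega = S·exp(−qT)·φ(d₁)·√T = 138·0.8958·0.3814·1.5811 = 74.5470

74.55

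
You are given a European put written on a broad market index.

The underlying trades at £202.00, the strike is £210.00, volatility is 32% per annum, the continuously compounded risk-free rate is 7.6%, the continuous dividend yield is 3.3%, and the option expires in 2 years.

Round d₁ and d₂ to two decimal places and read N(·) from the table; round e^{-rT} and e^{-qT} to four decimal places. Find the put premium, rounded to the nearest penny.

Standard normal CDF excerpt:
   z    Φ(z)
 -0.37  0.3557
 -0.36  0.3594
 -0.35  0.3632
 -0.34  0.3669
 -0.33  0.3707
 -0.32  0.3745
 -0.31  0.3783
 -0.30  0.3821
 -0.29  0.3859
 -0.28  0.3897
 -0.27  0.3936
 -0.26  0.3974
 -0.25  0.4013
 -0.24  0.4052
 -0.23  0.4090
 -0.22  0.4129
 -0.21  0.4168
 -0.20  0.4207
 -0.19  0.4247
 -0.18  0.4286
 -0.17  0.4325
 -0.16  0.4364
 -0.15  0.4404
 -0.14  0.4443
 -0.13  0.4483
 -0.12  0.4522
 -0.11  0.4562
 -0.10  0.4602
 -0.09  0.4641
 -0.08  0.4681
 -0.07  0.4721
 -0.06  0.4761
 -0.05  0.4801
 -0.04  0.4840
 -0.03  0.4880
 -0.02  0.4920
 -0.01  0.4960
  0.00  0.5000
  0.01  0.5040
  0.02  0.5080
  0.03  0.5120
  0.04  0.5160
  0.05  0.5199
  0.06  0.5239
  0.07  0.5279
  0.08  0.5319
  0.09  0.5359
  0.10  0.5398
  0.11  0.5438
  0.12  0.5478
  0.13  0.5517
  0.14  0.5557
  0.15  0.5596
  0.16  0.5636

£28.72

σ√T = 0.32 × 1.4142 = 0.4525
d₁ = [ln(202/210) + (0.076 − 0.033 + ½·0.32²)·2] / (σ√T) = (-0.0388 + 0.1884) / 0.4525 = 0.3305 which rounds to 0.33
d₂ = 0.3305 − 0.4525 = -0.1221 which rounds to -0.12
exp(−qT) = exp(−0.033·2) = 0.9361;  exp(−rT) = exp(−0.076·2) = 0.8590
N(−d₂) = N(0.12) = 0.5478;  N(−d₁) = N(-0.33) = 0.3707
P = 210·0.8590·0.5478 − 202·0.9361·0.3707 = 98.8176 − 70.0965 = 28.7212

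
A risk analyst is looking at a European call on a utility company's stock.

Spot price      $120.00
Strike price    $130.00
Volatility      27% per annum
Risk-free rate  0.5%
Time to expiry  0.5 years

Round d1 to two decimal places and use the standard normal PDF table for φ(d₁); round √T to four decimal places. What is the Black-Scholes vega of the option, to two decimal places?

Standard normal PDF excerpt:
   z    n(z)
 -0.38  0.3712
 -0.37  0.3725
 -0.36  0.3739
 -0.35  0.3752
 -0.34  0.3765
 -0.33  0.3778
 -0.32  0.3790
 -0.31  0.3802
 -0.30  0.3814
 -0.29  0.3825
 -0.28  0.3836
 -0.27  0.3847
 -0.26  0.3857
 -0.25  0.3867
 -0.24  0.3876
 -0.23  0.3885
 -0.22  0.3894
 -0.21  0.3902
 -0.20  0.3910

32.26

σ√T = 0.27 × 0.7071 = 0.1909
d₁ = [ln(120/130) + (0.005 + 0.27²/2)·0.5] / 0.1909 = [-0.0800 + 0.0207] / 0.1909 = -0.3107 ≈ -0.31
√T = √0.5 = 0.7071
φ(d₁) = φ(-0.31) = 0.3802
vega = S·φ(d₁)·√T = 120·0.3802·0.7071 = 32.2607
(Call and put vega coincide under Black-Scholes.)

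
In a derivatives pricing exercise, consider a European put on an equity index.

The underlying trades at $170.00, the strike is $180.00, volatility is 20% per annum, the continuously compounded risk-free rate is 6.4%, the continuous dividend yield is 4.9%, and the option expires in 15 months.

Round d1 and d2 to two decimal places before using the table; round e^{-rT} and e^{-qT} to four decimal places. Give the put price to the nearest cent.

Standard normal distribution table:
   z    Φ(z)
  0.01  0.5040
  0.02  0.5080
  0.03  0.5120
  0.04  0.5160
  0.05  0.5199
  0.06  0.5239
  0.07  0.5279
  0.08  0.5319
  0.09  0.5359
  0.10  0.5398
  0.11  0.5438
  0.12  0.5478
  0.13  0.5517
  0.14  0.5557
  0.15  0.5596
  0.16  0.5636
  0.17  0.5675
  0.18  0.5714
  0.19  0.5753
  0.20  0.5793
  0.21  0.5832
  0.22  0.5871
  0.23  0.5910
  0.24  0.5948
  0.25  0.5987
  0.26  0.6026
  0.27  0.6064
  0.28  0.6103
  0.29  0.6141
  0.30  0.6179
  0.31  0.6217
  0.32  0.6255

$17.63

σ√T = 0.2·√1.25 = 0.2236
ln(S/K) + (r − q + σ²/2)T = ln(170/180) + (0.064 − 0.049 + 0.2²/2)·1.25 = -0.0572 + 0.0438 = -0.0134
d₁ = -0.0134 / 0.2236 = -0.0600 ≈ -0.06
d₂ = d₁ − σ√T = -0.0600 − 0.2236 = -0.2836 ≈ -0.28
exp(−qT) = exp(−0.049·1.25) = 0.9406;  exp(−rT) = exp(−0.064·1.25) = 0.9231
N(−d₂) = N(0.28) = 0.6103;  N(−d₁) = N(0.06) = 0.5239
P = 180·0.9231·0.6103 − 170·0.9406·0.5239 = 101.4062 − 83.7727 = 17.6336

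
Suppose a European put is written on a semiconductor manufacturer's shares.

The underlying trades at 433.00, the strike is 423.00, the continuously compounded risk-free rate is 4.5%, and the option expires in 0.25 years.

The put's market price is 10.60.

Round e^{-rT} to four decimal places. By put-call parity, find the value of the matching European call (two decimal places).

25.34

e^(−rT) = e^(−0.045·0.25) = 0.9888
Put-call parity: C − P = S − K·e^(−rT) = 433 − 423·0.9888 = 433 − 418.2624 = 14.7376
C = P + (C − P) = 10.60 + (14.7376) = 25.3376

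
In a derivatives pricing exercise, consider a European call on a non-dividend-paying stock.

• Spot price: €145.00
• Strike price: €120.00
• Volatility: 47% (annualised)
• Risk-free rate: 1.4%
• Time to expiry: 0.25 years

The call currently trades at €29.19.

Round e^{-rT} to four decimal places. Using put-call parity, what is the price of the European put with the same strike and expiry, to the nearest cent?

exp(−rT) = exp(−0.014·0.25) = 0.9965
Put-call parity: C − P = S − K·e^(−rT) = 145 − 120·0.9965 = 145 − 119.5800 = 25.4200
P = C − (C − P) = 29.19 − (25.4200) = 3.7700

€3.77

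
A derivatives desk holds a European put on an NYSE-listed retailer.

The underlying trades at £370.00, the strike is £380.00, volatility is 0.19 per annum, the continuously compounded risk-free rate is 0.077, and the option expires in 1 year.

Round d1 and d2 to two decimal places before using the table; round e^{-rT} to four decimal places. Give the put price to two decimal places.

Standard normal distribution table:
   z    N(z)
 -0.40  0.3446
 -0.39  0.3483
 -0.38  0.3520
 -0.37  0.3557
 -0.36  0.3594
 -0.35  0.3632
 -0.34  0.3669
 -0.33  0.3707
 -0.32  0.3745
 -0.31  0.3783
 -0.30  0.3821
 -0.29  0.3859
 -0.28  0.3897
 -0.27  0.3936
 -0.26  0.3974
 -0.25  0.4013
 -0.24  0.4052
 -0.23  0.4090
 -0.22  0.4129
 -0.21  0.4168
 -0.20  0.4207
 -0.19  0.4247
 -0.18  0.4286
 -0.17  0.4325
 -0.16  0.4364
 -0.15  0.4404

σ√T = 0.19·√1 = 0.1900
ln(S/K) + (r + σ²/2)T = ln(370/380) + (0.077 + 0.19²/2)·1 = -0.0267 + 0.0950 = 0.0684
d₁ = 0.0684 / 0.1900 = 0.3599 which rounds to 0.36
d₂ = d₁ − σ√T = 0.3599 − 0.1900 = 0.1699 which rounds to 0.17
exp(−rT) = exp(−0.077·1) = 0.9259
N(−d₂) = N(-0.17) = 0.4325;  N(−d₁) = N(-0.36) = 0.3594
P = 380·0.9259·0.4325 − 370·0.3594 = 152.1717 − 132.9780 = 19.1937

£19.19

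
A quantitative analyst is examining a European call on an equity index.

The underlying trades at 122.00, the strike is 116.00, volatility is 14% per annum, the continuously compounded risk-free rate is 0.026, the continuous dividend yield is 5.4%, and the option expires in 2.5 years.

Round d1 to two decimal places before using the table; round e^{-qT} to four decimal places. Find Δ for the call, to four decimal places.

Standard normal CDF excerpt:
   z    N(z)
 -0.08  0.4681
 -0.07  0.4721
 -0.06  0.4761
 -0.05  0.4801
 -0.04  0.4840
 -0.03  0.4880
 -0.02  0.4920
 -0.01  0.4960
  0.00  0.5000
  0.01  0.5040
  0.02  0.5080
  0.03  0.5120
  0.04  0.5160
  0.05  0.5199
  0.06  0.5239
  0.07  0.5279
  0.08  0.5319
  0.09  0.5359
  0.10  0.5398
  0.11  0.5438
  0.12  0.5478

0.4438

T = 2.5;  σ√T = 0.2214
ln(S/K) + (r − q + σ²/2)T = ln(122/116) + (0.026 − 0.054 + 0.14²/2)·2.5 = 0.0504 − 0.0455 = 0.0049
d₁ = 0.0049 / 0.2214 = 0.0223 ⇒ 0.02
N(d₁) = N(0.02) = 0.5080
Δ_call = e^(−qT)·N(d₁) = 0.8737·0.5080 = 0.4438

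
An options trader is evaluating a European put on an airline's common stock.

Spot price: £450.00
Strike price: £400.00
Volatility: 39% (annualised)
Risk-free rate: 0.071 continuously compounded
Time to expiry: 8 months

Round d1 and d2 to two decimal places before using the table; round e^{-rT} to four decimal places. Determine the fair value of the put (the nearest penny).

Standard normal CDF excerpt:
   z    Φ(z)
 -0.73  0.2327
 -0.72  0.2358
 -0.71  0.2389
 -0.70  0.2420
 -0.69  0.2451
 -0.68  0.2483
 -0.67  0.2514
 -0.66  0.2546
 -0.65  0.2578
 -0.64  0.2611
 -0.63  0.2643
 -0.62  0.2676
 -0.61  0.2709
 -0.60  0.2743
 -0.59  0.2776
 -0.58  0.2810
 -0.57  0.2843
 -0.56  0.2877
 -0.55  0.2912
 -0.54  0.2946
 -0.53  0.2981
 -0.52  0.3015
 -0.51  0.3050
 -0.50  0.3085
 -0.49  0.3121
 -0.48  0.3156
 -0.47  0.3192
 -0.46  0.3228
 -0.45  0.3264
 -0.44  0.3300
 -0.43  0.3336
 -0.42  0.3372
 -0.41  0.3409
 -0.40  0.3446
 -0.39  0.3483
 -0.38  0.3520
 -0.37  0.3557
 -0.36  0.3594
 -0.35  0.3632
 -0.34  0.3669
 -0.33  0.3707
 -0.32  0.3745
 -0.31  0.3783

σ√T = 0.39·√0.6667 = 0.3184
d₁ = [ln(450/400) + (0.071 + 0.39²/2)·0.6667] / 0.3184 = [0.1178 + 0.0980] / 0.3184 = 0.6777 ≈ 0.68
d₂ = d₁ − σ√T = 0.6777 − 0.3184 = 0.3593 ≈ 0.36
e^(−rT) = e^(−0.071·0.6667) = 0.9538
N(−d₂) = N(-0.36) = 0.3594;  N(−d₁) = N(-0.68) = 0.2483
P = 400·0.9538·0.3594 − 450·0.2483 = 137.1183 − 111.7350 = 25.3833

£25.38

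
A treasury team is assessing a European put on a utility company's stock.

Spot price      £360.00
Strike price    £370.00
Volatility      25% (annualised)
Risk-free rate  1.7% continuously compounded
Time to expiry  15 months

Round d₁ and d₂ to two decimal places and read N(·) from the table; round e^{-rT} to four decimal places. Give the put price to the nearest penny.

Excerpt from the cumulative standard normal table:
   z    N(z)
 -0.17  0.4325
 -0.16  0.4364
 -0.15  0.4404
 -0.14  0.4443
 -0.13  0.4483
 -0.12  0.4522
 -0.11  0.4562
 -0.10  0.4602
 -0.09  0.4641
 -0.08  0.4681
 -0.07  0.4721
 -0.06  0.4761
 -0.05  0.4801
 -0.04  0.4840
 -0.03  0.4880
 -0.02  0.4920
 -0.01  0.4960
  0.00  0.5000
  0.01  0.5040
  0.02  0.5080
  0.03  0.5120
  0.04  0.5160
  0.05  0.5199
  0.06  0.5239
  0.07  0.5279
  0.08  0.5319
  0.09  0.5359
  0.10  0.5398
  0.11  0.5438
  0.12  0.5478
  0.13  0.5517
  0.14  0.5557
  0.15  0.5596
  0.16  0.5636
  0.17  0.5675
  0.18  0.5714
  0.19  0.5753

£41.36

T = 1.25;  σ√T = 0.2795
d₁ = [ln(360/370) + (0.017 + ½·0.25²)·1.25] / (σ√T) = (-0.0274 + 0.0603) / 0.2795 = 0.1178 ⇒ 0.12
d₂ = 0.1178 − 0.2795 = -0.1618 ⇒ -0.16
exp(−rT) = exp(−0.017·1.25) = 0.9790
P = 370·0.9790·N(0.16) − 360·N(-0.12) = 370·0.9790·0.5636 − 360·0.4522 = 204.1528 − 162.7920 = 41.3608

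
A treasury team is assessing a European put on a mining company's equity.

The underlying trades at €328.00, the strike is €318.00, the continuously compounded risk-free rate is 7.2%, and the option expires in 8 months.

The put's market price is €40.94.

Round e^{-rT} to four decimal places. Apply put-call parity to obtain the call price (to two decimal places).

€65.85

exp(−rT) = exp(−0.072·0.6667) = 0.9531
Put-call parity: C − P = S − K·e^(−rT) = 328 − 318·0.9531 = 328 − 303.0858 = 24.9142
C = P + (C − P) = 40.94 + (24.9142) = 65.8542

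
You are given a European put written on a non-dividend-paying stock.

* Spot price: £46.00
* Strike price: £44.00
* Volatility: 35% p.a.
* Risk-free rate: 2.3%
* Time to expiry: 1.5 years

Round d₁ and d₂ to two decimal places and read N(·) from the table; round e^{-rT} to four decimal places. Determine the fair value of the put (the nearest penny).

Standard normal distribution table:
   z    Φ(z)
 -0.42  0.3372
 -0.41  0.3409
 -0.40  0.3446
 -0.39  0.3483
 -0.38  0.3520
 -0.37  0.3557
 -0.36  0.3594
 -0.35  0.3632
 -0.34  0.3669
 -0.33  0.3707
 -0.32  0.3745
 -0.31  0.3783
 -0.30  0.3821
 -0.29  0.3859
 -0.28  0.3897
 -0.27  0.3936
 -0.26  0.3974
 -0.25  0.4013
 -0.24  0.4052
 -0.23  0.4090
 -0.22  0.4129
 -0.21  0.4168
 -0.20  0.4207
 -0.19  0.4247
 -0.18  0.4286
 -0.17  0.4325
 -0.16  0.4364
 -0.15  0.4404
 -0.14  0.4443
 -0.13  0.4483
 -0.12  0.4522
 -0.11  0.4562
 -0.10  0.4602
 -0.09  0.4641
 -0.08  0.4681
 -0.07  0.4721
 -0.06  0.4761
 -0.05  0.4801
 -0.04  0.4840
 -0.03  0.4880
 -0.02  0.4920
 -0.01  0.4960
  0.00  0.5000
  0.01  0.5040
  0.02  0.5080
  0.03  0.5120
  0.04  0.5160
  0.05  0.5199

£5.91

σ√T = 0.35 × 1.2247 = 0.4287
d₁ = [ln(46/44) + (0.023 + 0.35²/2)·1.5] / 0.4287 = [0.0445 + 0.1264] / 0.4287 = 0.3985 ≈ 0.40
d₂ = d₁ − σ√T = 0.3985 − 0.4287 = -0.0301 ≈ -0.03
exp(−rT) = exp(−0.023·1.5) = 0.9661
P = 44·0.9661·N(0.03) − 46·N(-0.40) = 44·0.9661·0.5120 − 46·0.3446 = 21.7643 − 15.8516 = 5.9127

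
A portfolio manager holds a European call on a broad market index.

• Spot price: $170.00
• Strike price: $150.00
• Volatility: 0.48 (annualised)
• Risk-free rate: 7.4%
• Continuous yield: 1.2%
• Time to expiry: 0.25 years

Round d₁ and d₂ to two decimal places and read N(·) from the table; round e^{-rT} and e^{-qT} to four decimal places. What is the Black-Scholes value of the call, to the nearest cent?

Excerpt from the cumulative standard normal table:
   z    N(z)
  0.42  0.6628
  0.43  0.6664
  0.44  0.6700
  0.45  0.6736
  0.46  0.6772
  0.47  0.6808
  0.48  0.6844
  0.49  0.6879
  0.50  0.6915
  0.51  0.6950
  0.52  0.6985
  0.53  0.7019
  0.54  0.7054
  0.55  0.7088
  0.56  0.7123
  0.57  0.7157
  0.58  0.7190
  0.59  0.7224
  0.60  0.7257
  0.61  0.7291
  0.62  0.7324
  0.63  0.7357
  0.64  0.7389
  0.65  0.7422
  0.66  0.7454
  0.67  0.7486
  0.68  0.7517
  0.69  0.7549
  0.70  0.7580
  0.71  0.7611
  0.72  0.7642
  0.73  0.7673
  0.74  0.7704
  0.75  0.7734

$28.75

T = 0.25;  σ√T = 0.2400
ln(S/K) + (r − q + σ²/2)T = ln(170/150) + (0.074 − 0.012 + 0.48²/2)·0.25 = 0.1252 + 0.0443 = 0.1695
d₁ = 0.1695 / 0.2400 = 0.7061 ≈ 0.71
d₂ = d₁ − σ√T = 0.7061 − 0.2400 = 0.4661 ≈ 0.47
e^(−qT) = e^(−0.012·0.25) = 0.9970;  e^(−rT) = e^(−0.074·0.25) = 0.9817
C = 170·0.9970·N(0.71) − 150·0.9817·N(0.47) = 170·0.9970·0.7611 − 150·0.9817·0.6808 = 128.9988 − 100.2512 = 28.7476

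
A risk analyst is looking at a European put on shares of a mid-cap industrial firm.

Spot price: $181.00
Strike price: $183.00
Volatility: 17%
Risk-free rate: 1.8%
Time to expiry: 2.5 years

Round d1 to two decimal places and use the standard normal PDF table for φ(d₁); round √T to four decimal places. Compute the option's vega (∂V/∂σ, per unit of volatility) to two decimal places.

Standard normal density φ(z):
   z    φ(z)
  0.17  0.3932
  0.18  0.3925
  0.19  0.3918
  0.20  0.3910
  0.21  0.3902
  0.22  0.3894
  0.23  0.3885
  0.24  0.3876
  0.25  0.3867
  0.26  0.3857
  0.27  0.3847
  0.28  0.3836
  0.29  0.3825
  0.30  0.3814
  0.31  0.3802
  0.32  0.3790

σ√T = 0.17·√2.5 = 0.2688
d₁ = [ln(181/183) + (0.018 + 0.17²/2)·2.5] / 0.2688 = [-0.0110 + 0.0811] / 0.2688 = 0.2609 ⇒ 0.26
√T = √2.5 = 1.5811
φ(d₁) = φ(0.26) = 0.3857
vega = S·φ(d₁)·√T = 181·0.3857·1.5811 = 110.3793

110.38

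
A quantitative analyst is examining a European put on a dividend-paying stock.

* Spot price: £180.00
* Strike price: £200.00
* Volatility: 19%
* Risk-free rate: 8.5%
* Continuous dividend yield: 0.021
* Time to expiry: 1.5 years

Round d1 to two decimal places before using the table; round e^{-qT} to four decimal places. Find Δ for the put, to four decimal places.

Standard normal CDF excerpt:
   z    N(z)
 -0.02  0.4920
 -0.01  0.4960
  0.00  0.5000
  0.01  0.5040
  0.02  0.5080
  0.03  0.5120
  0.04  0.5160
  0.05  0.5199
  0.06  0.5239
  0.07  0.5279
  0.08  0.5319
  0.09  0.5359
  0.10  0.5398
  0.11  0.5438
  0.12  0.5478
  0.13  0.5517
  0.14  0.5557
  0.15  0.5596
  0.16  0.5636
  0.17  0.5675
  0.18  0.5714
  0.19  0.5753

-0.4536

T = 1.5;  σ√T = 0.2327
d₁ = [ln(180/200) + (0.085 − 0.021 + ½·0.19²)·1.5] / (σ√T) = (-0.1054 + 0.1231) / 0.2327 = 0.0761 which rounds to 0.08
N(d₁) = N(0.08) = 0.5319
Δ_put = e^(−qT)·(N(d₁) − 1) = 0.9690·(0.5319 − 1) = -0.4536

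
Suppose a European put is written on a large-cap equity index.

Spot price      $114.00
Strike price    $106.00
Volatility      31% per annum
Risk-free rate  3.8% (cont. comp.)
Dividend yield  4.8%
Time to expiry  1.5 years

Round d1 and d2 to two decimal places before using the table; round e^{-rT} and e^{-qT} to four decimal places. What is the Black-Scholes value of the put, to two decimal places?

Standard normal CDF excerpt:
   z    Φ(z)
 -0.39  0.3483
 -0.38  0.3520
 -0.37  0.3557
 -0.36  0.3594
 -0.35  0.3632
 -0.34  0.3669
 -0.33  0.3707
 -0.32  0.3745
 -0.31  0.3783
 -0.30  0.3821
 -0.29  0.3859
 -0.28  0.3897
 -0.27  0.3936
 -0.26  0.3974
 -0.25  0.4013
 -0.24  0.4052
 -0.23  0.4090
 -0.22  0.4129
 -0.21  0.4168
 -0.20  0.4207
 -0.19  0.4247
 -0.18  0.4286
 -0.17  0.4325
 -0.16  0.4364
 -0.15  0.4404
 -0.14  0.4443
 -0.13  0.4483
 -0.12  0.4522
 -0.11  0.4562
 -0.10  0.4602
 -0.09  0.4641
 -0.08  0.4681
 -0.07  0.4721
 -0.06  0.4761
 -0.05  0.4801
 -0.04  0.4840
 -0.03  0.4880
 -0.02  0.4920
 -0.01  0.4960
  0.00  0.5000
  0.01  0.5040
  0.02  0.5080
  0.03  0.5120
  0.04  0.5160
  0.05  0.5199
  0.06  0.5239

$12.75

σ√T = 0.31·√1.5 = 0.3797
d₁ = [ln(114/106) + (0.038 − 0.048 + ½·0.31²)·1.5] / (σ√T) = (0.0728 + 0.0571) / 0.3797 = 0.3420 which rounds to 0.34
d₂ = 0.3420 − 0.3797 = -0.0377 which rounds to -0.04
e^(−qT) = e^(−0.048·1.5) = 0.9305;  e^(−rT) = e^(−0.038·1.5) = 0.9446
P = 106·0.9446·N(0.04) − 114·0.9305·N(-0.34) = 106·0.9446·0.5160 − 114·0.9305·0.3669 = 51.6658 − 38.9197 = 12.7462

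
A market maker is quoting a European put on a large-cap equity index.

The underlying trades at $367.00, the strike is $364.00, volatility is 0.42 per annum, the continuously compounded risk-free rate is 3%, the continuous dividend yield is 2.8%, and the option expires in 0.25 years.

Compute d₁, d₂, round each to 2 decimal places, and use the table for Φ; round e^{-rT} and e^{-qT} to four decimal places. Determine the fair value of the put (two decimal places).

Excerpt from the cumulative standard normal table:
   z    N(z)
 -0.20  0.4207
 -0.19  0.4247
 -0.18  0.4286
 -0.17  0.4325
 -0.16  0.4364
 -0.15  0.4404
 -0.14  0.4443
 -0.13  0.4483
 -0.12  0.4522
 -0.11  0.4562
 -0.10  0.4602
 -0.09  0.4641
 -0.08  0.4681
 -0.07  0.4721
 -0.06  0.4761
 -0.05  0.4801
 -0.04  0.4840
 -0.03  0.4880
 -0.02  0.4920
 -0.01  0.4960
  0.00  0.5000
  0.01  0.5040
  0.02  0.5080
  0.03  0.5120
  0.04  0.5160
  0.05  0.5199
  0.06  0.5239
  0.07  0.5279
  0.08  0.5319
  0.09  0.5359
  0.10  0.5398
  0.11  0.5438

$28.77

σ√T = 0.42 × 0.5000 = 0.2100
d₁ = [ln(367/364) + (0.03 − 0.028 + 0.42²/2)·0.25] / 0.2100 = [0.0082 + 0.0225] / 0.2100 = 0.1465 ≈ 0.15
d₂ = d₁ − σ√T = 0.1465 − 0.2100 = -0.0635 ≈ -0.06
e^(−qT) = e^(−0.028·0.25) = 0.9930;  e^(−rT) = e^(−0.03·0.25) = 0.9925
N(−d₂) = N(0.06) = 0.5239;  N(−d₁) = N(-0.15) = 0.4404
P = 364·0.9925·0.5239 − 367·0.9930·0.4404 = 189.2694 − 160.4954 = 28.7739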